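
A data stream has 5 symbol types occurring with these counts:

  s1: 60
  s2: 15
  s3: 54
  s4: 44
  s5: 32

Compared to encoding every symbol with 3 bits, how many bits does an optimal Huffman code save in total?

Fixed-length: 3 bits × 205 symbols = 615 bits.
Huffman merges:
combine s2(15), s5(32) → 47
combine s4(44), 47 → 91
combine s3(54), s1(60) → 114
combine 91, 114 → 205
Huffman total = 47 + 91 + 114 + 205 = 457 bits.
Saving = 615 − 457 = 158 bits.

158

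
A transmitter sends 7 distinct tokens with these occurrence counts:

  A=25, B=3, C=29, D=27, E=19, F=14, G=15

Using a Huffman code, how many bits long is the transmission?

357

Greedily combine the two least-frequent nodes:
combine B(3), F(14) → 17
combine G(15), 17 → 32
combine E(19), A(25) → 44
combine D(27), C(29) → 56
combine 32, 44 → 76
combine 56, 76 → 132
Total encoded bits = sum of merged weights = 17 + 32 + 44 + 56 + 76 + 132 = 357.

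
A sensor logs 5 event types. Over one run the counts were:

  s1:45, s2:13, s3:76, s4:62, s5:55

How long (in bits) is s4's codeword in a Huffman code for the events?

Huffman merges, smallest pair first:
merge s2(13) and s1(45): 58
merge s5(55) and 58: 113
merge s4(62) and s3(76): 138
merge 113 and 138: 251
The subtree containing s4 is merged 2 times, so code length = 2.

2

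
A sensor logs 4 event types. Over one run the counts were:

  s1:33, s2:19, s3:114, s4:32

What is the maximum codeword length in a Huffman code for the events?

Merge the two lowest-weight nodes at each step:
combine s2(19), s4(32) → 51
combine s1(33), 51 → 84
combine 84, s3(114) → 198
Maximum depth reached is 3.

3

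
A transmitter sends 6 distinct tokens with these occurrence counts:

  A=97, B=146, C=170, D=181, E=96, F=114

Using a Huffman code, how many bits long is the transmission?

2061

Greedily combine the two least-frequent nodes:
merge E(96) and A(97): 193
merge F(114) and B(146): 260
merge C(170) and D(181): 351
merge 193 and 260: 453
merge 351 and 453: 804
The encoded length is the sum of every internal node's weight: 193 + 260 + 351 + 453 + 804 = 2061 bits.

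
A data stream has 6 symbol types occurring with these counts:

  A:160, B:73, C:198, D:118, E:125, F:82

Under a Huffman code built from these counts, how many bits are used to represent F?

Huffman merges, smallest pair first:
merge B(73) and F(82): 155
merge D(118) and E(125): 243
merge 155 and A(160): 315
merge C(198) and 243: 441
merge 315 and 441: 756
F's leaf is at depth 3, giving a 3-bit codeword.

3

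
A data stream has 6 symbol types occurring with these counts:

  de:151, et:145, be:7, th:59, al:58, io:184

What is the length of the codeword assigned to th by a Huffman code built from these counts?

Build the tree from the bottom:
merge be(7) and al(58): 65
merge th(59) and 65: 124
merge 124 and et(145): 269
merge de(151) and io(184): 335
merge 269 and 335: 604
th's leaf is at depth 3, giving a 3-bit codeword.

3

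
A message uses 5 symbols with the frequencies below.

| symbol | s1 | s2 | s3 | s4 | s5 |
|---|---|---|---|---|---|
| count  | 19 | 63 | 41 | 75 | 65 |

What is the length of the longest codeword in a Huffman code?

Merge the two lowest-weight nodes at each step:
combine s1(19), s3(41) → 60
combine 60, s2(63) → 123
combine s5(65), s4(75) → 140
combine 123, 140 → 263
The first pair merged (s1, s3) ends up deepest, at depth 3.

3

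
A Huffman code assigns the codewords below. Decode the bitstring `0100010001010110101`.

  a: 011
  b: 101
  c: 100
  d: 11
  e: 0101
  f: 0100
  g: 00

Read left to right; each codeword is recognised as soon as it completes (prefix code):
  0100→f | 0100→f | 0101→e | 011→a | 0101→e
Decoded message: ffeae

ffeae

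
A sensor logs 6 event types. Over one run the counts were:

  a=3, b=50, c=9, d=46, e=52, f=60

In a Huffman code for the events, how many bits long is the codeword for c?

4

Huffman merges, smallest pair first:
a(3) + c(9) → 12
12 + d(46) → 58
b(50) + e(52) → 102
58 + f(60) → 118
102 + 118 → 220
c sits 4 levels below the root, so its codeword is 4 bits.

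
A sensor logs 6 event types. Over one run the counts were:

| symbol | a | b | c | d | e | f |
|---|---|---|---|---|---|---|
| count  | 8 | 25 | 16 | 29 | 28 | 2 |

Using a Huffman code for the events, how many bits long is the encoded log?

252

Merge the two smallest weights repeatedly:
merge f(2) and a(8): 10
merge 10 and c(16): 26
merge b(25) and 26: 51
merge e(28) and d(29): 57
merge 51 and 57: 108
The encoded length is the sum of every internal node's weight: 10 + 26 + 51 + 57 + 108 = 252 bits.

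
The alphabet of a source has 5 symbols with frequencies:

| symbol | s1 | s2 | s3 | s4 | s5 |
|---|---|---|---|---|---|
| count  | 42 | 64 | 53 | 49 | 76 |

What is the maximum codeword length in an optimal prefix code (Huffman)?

Merge the two lowest-weight nodes at each step:
combine s1(42), s4(49) → 91
combine s3(53), s2(64) → 117
combine s5(76), 91 → 167
combine 117, 167 → 284
The rarest symbols sit at the bottom; the longest codeword is 3 bits.

3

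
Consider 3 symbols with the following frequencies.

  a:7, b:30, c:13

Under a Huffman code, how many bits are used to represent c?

2

Build the tree from the bottom:
a(7) + c(13) → 20
20 + b(30) → 50
The subtree containing c is merged 2 times, so code length = 2.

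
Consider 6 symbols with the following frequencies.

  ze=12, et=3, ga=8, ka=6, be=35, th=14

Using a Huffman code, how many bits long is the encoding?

Greedily combine the two least-frequent nodes:
et(3) + ka(6) → 9
ga(8) + 9 → 17
ze(12) + th(14) → 26
17 + 26 → 43
be(35) + 43 → 78
Each symbol's bit-cost is frequency × depth; summing gives 173 bits (equivalently 9 + 17 + 26 + 43 + 78).

173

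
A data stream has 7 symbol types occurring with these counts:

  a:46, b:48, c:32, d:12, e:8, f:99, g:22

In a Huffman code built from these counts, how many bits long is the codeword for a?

3

Build the tree from the bottom:
e(8) + d(12) → 20
20 + g(22) → 42
c(32) + 42 → 74
a(46) + b(48) → 94
74 + 94 → 168
f(99) + 168 → 267
a sits 3 levels below the root, so its codeword is 3 bits.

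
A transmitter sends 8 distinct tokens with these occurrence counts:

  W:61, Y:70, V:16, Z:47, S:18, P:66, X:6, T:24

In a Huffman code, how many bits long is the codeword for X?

Huffman merges, smallest pair first:
merge X(6) and V(16): 22
merge S(18) and 22: 40
merge T(24) and 40: 64
merge Z(47) and W(61): 108
merge 64 and P(66): 130
merge Y(70) and 108: 178
merge 130 and 178: 308
X sits 5 levels below the root, so its codeword is 5 bits.

5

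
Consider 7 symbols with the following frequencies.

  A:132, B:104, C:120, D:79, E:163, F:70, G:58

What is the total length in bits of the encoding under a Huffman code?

Greedily combine the two least-frequent nodes:
G(58) + F(70) → 128
D(79) + B(104) → 183
C(120) + 128 → 248
A(132) + E(163) → 295
183 + 248 → 431
295 + 431 → 726
Each symbol's bit-cost is frequency × depth; summing gives 2011 bits (equivalently 128 + 183 + 248 + 295 + 431 + 726).

2011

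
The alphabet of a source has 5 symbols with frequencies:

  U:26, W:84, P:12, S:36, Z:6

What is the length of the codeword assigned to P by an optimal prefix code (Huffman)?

Huffman merges, smallest pair first:
Z(6) + P(12) → 18
18 + U(26) → 44
S(36) + 44 → 80
80 + W(84) → 164
P's leaf is at depth 4, giving a 4-bit codeword.

4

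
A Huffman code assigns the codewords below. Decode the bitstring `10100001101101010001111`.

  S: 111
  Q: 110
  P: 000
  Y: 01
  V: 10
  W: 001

VVPQQVVWS

Read left to right; each codeword is recognised as soon as it completes (prefix code):
  10→V | 10→V | 000→P | 110→Q | 110→Q | 10→V | 10→V | 001→W | 111→S
Decoded message: VVPQQVVWS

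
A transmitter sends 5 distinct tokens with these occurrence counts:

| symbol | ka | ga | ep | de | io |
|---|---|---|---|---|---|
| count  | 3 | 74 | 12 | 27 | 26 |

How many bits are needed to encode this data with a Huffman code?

Greedily combine the two least-frequent nodes:
combine ka(3), ep(12) → 15
combine 15, io(26) → 41
combine de(27), 41 → 68
combine 68, ga(74) → 142
The encoded length is the sum of every internal node's weight: 15 + 41 + 68 + 142 = 266 bits.

266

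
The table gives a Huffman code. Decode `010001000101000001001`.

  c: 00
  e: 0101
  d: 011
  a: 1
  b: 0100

bbeccba

Read left to right; each codeword is recognised as soon as it completes (prefix code):
  0100→b | 0100→b | 0101→e | 00→c | 00→c | 0100→b | 1→a
Decoded message: bbeccba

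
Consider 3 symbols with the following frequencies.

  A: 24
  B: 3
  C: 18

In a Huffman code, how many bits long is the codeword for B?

2

Huffman merges, smallest pair first:
combine B(3), C(18) → 21
combine 21, A(24) → 45
B's leaf is at depth 2, giving a 2-bit codeword.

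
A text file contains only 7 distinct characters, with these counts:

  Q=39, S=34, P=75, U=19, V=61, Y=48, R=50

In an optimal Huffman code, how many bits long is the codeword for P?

2

Build the tree from the bottom:
U(19) + S(34) → 53
Q(39) + Y(48) → 87
R(50) + 53 → 103
V(61) + P(75) → 136
87 + 103 → 190
136 + 190 → 326
P sits 2 levels below the root, so its codeword is 2 bits.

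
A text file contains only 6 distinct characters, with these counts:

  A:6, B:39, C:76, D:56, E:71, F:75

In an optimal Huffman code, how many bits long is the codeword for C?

2

Build the tree from the bottom:
A(6) + B(39) → 45
45 + D(56) → 101
E(71) + F(75) → 146
C(76) + 101 → 177
146 + 177 → 323
The subtree containing C is merged 2 times, so code length = 2.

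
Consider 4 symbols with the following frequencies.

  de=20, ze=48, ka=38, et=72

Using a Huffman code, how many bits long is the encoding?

342

Merge the two smallest weights repeatedly:
de(20) + ka(38) → 58
ze(48) + 58 → 106
et(72) + 106 → 178
The encoded length is the sum of every internal node's weight: 58 + 106 + 178 = 342 bits.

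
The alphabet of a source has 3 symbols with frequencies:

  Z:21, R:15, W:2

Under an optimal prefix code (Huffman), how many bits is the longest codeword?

Merge the two lowest-weight nodes at each step:
combine W(2), R(15) → 17
combine 17, Z(21) → 38
Maximum depth reached is 2.

2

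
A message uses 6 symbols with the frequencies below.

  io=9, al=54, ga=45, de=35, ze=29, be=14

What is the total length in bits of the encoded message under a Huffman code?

Merge the two smallest weights repeatedly:
io(9) + be(14) → 23
23 + ze(29) → 52
de(35) + ga(45) → 80
52 + al(54) → 106
80 + 106 → 186
Total encoded bits = sum of merged weights = 23 + 52 + 80 + 106 + 186 = 447.

447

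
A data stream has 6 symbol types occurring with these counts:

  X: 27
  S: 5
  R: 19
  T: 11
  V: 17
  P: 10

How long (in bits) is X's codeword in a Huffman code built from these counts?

Build the tree from the bottom:
combine S(5), P(10) → 15
combine T(11), 15 → 26
combine V(17), R(19) → 36
combine 26, X(27) → 53
combine 36, 53 → 89
X's leaf is at depth 2, giving a 2-bit codeword.

2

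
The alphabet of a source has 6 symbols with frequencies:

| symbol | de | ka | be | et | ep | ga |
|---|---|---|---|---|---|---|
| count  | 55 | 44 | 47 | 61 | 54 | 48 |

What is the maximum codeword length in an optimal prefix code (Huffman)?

3

Merge the two lowest-weight nodes at each step:
ka(44) + be(47) → 91
ga(48) + ep(54) → 102
de(55) + et(61) → 116
91 + 102 → 193
116 + 193 → 309
Maximum depth reached is 3.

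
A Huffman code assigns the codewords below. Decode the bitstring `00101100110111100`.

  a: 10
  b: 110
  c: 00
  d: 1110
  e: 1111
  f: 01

Read left to right; each codeword is recognised as soon as it completes (prefix code):
  00→c | 10→a | 110→b | 01→f | 10→a | 1111→e | 00→c
Decoded message: cabfaec

cabfaec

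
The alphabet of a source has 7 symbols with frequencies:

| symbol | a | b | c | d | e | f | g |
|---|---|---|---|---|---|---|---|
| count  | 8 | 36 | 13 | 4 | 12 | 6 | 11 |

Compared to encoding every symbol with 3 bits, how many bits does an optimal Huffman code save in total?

44

Fixed-length: 3 bits × 90 symbols = 270 bits.
Huffman merges:
combine d(4), f(6) → 10
combine a(8), 10 → 18
combine g(11), e(12) → 23
combine c(13), 18 → 31
combine 23, 31 → 54
combine b(36), 54 → 90
Huffman total = 10 + 18 + 23 + 31 + 54 + 90 = 226 bits.
Saving = 270 − 226 = 44 bits.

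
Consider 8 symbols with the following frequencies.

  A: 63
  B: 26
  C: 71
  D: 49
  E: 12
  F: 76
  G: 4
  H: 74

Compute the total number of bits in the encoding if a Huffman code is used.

1033

Build the Huffman tree bottom-up:
merge G(4) and E(12): 16
merge 16 and B(26): 42
merge 42 and D(49): 91
merge A(63) and C(71): 134
merge H(74) and F(76): 150
merge 91 and 134: 225
merge 150 and 225: 375
Total encoded bits = sum of merged weights = 16 + 42 + 91 + 134 + 150 + 225 + 375 = 1033.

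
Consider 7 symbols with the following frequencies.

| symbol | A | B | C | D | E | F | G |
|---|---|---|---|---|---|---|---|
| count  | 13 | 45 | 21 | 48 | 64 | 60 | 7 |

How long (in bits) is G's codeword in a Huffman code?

Repeatedly merge the two smallest:
combine G(7), A(13) → 20
combine 20, C(21) → 41
combine 41, B(45) → 86
combine D(48), F(60) → 108
combine E(64), 86 → 150
combine 108, 150 → 258
G sits 5 levels below the root, so its codeword is 5 bits.

5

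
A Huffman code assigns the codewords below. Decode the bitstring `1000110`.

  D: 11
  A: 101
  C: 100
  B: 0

Read left to right; each codeword is recognised as soon as it completes (prefix code):
  100→C | 0→B | 11→D | 0→B
Decoded message: CBDB

CBDB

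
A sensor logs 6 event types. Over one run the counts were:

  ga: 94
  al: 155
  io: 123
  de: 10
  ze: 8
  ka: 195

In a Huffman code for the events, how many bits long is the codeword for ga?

Huffman merges, smallest pair first:
combine ze(8), de(10) → 18
combine 18, ga(94) → 112
combine 112, io(123) → 235
combine al(155), ka(195) → 350
combine 235, 350 → 585
ga sits 3 levels below the root, so its codeword is 3 bits.

3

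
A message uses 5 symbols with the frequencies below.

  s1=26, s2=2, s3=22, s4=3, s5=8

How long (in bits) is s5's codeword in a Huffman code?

3

Build the tree from the bottom:
s2(2) + s4(3) → 5
5 + s5(8) → 13
13 + s3(22) → 35
s1(26) + 35 → 61
The subtree containing s5 is merged 3 times, so code length = 3.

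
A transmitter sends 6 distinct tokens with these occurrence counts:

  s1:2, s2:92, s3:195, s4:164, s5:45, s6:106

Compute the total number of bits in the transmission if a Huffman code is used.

Merge the two smallest weights repeatedly:
combine s1(2), s5(45) → 47
combine 47, s2(92) → 139
combine s6(106), 139 → 245
combine s4(164), s3(195) → 359
combine 245, 359 → 604
Total encoded bits = sum of merged weights = 47 + 139 + 245 + 359 + 604 = 1394.

1394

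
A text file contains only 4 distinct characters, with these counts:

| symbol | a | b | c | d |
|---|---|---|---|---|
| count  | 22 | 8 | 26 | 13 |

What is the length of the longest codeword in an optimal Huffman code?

Merge the two lowest-weight nodes at each step:
merge b(8) and d(13): 21
merge 21 and a(22): 43
merge c(26) and 43: 69
The rarest symbols sit at the bottom; the longest codeword is 3 bits.

3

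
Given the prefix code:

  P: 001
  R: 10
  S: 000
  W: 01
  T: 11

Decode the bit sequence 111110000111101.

Read left to right; each codeword is recognised as soon as it completes (prefix code):
  11→T | 11→T | 10→R | 000→S | 11→T | 11→T | 01→W
Decoded message: TTRSTTW

TTRSTTW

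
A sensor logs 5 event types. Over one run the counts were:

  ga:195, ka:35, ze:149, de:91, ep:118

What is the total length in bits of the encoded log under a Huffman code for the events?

1302

Build the Huffman tree bottom-up:
ka(35) + de(91) → 126
ep(118) + 126 → 244
ze(149) + ga(195) → 344
244 + 344 → 588
Total encoded bits = sum of merged weights = 126 + 244 + 344 + 588 = 1302.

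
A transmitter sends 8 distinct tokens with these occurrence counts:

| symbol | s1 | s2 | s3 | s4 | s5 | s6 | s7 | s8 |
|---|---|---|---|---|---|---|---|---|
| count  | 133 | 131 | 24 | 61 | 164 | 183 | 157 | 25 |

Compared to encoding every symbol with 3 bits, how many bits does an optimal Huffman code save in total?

188

Fixed-length: 3 bits × 878 symbols = 2634 bits.
Huffman merges:
combine s3(24), s8(25) → 49
combine 49, s4(61) → 110
combine 110, s2(131) → 241
combine s1(133), s7(157) → 290
combine s5(164), s6(183) → 347
combine 241, 290 → 531
combine 347, 531 → 878
Huffman total = 49 + 110 + 241 + 290 + 347 + 531 + 878 = 2446 bits.
Saving = 2634 − 2446 = 188 bits.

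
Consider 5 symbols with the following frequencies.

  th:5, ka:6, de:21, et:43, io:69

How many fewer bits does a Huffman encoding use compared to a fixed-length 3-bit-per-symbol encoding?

170

Fixed-length: 3 bits × 144 symbols = 432 bits.
Huffman merges:
combine th(5), ka(6) → 11
combine 11, de(21) → 32
combine 32, et(43) → 75
combine io(69), 75 → 144
Huffman total = 11 + 32 + 75 + 144 = 262 bits.
Saving = 432 − 262 = 170 bits.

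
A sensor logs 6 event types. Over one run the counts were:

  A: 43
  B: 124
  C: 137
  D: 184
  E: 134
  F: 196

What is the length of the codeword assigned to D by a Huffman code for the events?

Repeatedly merge the two smallest:
A(43) + B(124) → 167
E(134) + C(137) → 271
167 + D(184) → 351
F(196) + 271 → 467
351 + 467 → 818
D's leaf is at depth 2, giving a 2-bit codeword.

2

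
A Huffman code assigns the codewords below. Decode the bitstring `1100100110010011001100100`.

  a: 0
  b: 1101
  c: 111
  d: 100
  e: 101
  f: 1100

Read left to right; each codeword is recognised as soon as it completes (prefix code):
  1100→f | 100→d | 1100→f | 100→d | 1100→f | 1100→f | 100→d
Decoded message: fdfdffd

fdfdffd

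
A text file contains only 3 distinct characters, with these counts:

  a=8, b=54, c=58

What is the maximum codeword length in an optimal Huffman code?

Merge the two lowest-weight nodes at each step:
a(8) + b(54) → 62
c(58) + 62 → 120
The rarest symbols sit at the bottom; the longest codeword is 2 bits.

2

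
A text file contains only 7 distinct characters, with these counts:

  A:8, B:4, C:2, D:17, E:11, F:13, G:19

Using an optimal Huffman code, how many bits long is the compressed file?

Build the Huffman tree bottom-up:
merge C(2) and B(4): 6
merge 6 and A(8): 14
merge E(11) and F(13): 24
merge 14 and D(17): 31
merge G(19) and 24: 43
merge 31 and 43: 74
The encoded length is the sum of every internal node's weight: 6 + 14 + 24 + 31 + 43 + 74 = 192 bits.

192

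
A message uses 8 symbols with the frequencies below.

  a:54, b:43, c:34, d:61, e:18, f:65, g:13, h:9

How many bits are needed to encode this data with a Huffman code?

827

Build the Huffman tree bottom-up:
h(9) + g(13) → 22
e(18) + 22 → 40
c(34) + 40 → 74
b(43) + a(54) → 97
d(61) + f(65) → 126
74 + 97 → 171
126 + 171 → 297
Each symbol's bit-cost is frequency × depth; summing gives 827 bits (equivalently 22 + 40 + 74 + 97 + 126 + 171 + 297).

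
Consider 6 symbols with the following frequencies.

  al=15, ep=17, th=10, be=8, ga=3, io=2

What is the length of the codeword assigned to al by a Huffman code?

2

Repeatedly merge the two smallest:
merge io(2) and ga(3): 5
merge 5 and be(8): 13
merge th(10) and 13: 23
merge al(15) and ep(17): 32
merge 23 and 32: 55
The subtree containing al is merged 2 times, so code length = 2.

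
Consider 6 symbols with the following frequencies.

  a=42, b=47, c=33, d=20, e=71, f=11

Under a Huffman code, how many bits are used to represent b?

Huffman merges, smallest pair first:
merge f(11) and d(20): 31
merge 31 and c(33): 64
merge a(42) and b(47): 89
merge 64 and e(71): 135
merge 89 and 135: 224
b's leaf is at depth 2, giving a 2-bit codeword.

2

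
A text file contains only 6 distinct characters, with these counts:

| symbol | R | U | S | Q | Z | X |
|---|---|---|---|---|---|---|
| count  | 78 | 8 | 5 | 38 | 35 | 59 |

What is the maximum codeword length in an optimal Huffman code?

4

Merge the two lowest-weight nodes at each step:
combine S(5), U(8) → 13
combine 13, Z(35) → 48
combine Q(38), 48 → 86
combine X(59), R(78) → 137
combine 86, 137 → 223
Maximum depth reached is 4.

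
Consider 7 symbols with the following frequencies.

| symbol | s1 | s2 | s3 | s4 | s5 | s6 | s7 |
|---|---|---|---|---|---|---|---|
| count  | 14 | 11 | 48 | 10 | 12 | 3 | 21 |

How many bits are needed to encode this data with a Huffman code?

Merge the two smallest weights repeatedly:
merge s6(3) and s4(10): 13
merge s2(11) and s5(12): 23
merge 13 and s1(14): 27
merge s7(21) and 23: 44
merge 27 and 44: 71
merge s3(48) and 71: 119
Each symbol's bit-cost is frequency × depth; summing gives 297 bits (equivalently 13 + 23 + 27 + 44 + 71 + 119).

297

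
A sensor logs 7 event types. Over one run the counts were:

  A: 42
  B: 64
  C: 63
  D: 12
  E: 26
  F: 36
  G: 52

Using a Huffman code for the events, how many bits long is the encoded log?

Build the Huffman tree bottom-up:
merge D(12) and E(26): 38
merge F(36) and 38: 74
merge A(42) and G(52): 94
merge C(63) and B(64): 127
merge 74 and 94: 168
merge 127 and 168: 295
Total encoded bits = sum of merged weights = 38 + 74 + 94 + 127 + 168 + 295 = 796.

796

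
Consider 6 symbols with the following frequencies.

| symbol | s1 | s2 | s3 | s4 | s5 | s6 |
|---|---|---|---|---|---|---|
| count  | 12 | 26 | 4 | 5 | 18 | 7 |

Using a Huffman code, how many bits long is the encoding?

169

Merge the two smallest weights repeatedly:
combine s3(4), s4(5) → 9
combine s6(7), 9 → 16
combine s1(12), 16 → 28
combine s5(18), s2(26) → 44
combine 28, 44 → 72
Each symbol's bit-cost is frequency × depth; summing gives 169 bits (equivalently 9 + 16 + 28 + 44 + 72).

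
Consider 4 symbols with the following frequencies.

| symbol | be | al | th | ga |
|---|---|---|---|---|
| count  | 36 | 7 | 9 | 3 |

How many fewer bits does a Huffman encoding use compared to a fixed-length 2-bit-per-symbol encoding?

26

Fixed-length: 2 bits × 55 symbols = 110 bits.
Huffman merges:
merge ga(3) and al(7): 10
merge th(9) and 10: 19
merge 19 and be(36): 55
Huffman total = 10 + 19 + 55 = 84 bits.
Saving = 110 − 84 = 26 bits.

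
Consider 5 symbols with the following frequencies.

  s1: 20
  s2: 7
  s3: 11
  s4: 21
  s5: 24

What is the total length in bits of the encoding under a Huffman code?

Build the Huffman tree bottom-up:
merge s2(7) and s3(11): 18
merge 18 and s1(20): 38
merge s4(21) and s5(24): 45
merge 38 and 45: 83
Each symbol's bit-cost is frequency × depth; summing gives 184 bits (equivalently 18 + 38 + 45 + 83).

184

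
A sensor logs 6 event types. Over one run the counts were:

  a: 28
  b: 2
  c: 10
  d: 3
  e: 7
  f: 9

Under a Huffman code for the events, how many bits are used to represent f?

3

Repeatedly merge the two smallest:
merge b(2) and d(3): 5
merge 5 and e(7): 12
merge f(9) and c(10): 19
merge 12 and 19: 31
merge a(28) and 31: 59
The subtree containing f is merged 3 times, so code length = 3.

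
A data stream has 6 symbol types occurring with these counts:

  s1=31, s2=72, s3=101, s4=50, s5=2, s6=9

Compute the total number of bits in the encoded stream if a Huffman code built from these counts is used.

574

Build the Huffman tree bottom-up:
s5(2) + s6(9) → 11
11 + s1(31) → 42
42 + s4(50) → 92
s2(72) + 92 → 164
s3(101) + 164 → 265
The encoded length is the sum of every internal node's weight: 11 + 42 + 92 + 164 + 265 = 574 bits.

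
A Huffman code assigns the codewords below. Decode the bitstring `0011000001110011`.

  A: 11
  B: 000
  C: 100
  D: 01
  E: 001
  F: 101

ECBACA

Read left to right; each codeword is recognised as soon as it completes (prefix code):
  001→E | 100→C | 000→B | 11→A | 100→C | 11→A
Decoded message: ECBACA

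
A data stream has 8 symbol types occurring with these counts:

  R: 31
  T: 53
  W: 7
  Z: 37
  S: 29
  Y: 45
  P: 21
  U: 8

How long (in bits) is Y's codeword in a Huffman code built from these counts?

Huffman merges, smallest pair first:
combine W(7), U(8) → 15
combine 15, P(21) → 36
combine S(29), R(31) → 60
combine 36, Z(37) → 73
combine Y(45), T(53) → 98
combine 60, 73 → 133
combine 98, 133 → 231
Y sits 2 levels below the root, so its codeword is 2 bits.

2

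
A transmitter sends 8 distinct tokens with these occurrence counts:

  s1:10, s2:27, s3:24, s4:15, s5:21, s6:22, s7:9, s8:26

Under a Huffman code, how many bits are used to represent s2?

Huffman merges, smallest pair first:
merge s7(9) and s1(10): 19
merge s4(15) and 19: 34
merge s5(21) and s6(22): 43
merge s3(24) and s8(26): 50
merge s2(27) and 34: 61
merge 43 and 50: 93
merge 61 and 93: 154
s2's leaf is at depth 2, giving a 2-bit codeword.

2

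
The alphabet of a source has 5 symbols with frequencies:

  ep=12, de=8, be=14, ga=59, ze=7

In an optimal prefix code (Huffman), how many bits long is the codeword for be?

3

Repeatedly merge the two smallest:
combine ze(7), de(8) → 15
combine ep(12), be(14) → 26
combine 15, 26 → 41
combine 41, ga(59) → 100
The subtree containing be is merged 3 times, so code length = 3.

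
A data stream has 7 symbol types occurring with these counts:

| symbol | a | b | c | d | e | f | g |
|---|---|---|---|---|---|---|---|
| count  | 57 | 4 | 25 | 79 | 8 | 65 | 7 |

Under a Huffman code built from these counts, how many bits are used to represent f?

2

Build the tree from the bottom:
b(4) + g(7) → 11
e(8) + 11 → 19
19 + c(25) → 44
44 + a(57) → 101
f(65) + d(79) → 144
101 + 144 → 245
f's leaf is at depth 2, giving a 2-bit codeword.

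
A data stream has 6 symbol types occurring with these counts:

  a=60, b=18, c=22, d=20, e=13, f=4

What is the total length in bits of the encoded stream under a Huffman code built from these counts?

308

Build the Huffman tree bottom-up:
f(4) + e(13) → 17
17 + b(18) → 35
d(20) + c(22) → 42
35 + 42 → 77
a(60) + 77 → 137
The encoded length is the sum of every internal node's weight: 17 + 35 + 42 + 77 + 137 = 308 bits.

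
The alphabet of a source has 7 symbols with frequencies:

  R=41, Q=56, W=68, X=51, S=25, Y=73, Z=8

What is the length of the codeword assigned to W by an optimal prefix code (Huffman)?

Huffman merges, smallest pair first:
merge Z(8) and S(25): 33
merge 33 and R(41): 74
merge X(51) and Q(56): 107
merge W(68) and Y(73): 141
merge 74 and 107: 181
merge 141 and 181: 322
The subtree containing W is merged 2 times, so code length = 2.

2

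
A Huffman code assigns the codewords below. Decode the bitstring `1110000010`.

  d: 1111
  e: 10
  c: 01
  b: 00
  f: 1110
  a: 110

fbbe

Read left to right; each codeword is recognised as soon as it completes (prefix code):
  1110→f | 00→b | 00→b | 10→e
Decoded message: fbbe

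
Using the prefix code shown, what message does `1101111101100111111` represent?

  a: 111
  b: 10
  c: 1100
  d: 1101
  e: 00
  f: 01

dabcaa

Read left to right; each codeword is recognised as soon as it completes (prefix code):
  1101→d | 111→a | 10→b | 1100→c | 111→a | 111→a
Decoded message: dabcaa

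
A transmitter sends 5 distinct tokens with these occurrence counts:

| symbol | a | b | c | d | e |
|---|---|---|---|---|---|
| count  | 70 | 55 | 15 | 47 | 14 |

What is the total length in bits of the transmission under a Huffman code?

431

Greedily combine the two least-frequent nodes:
merge e(14) and c(15): 29
merge 29 and d(47): 76
merge b(55) and a(70): 125
merge 76 and 125: 201
Total encoded bits = sum of merged weights = 29 + 76 + 125 + 201 = 431.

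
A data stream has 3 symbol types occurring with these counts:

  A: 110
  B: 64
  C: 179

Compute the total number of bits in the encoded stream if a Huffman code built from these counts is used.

527

Build the Huffman tree bottom-up:
B(64) + A(110) → 174
174 + C(179) → 353
The encoded length is the sum of every internal node's weight: 174 + 353 = 527 bits.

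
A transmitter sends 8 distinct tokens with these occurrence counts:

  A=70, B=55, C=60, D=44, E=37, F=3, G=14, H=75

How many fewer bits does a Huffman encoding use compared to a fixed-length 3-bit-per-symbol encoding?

Fixed-length: 3 bits × 358 symbols = 1074 bits.
Huffman merges:
F(3) + G(14) → 17
17 + E(37) → 54
D(44) + 54 → 98
B(55) + C(60) → 115
A(70) + H(75) → 145
98 + 115 → 213
145 + 213 → 358
Huffman total = 17 + 54 + 98 + 115 + 145 + 213 + 358 = 1000 bits.
Saving = 1074 − 1000 = 74 bits.

74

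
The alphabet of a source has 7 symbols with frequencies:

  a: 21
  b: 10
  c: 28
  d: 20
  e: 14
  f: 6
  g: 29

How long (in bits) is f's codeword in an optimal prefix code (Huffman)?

4

Huffman merges, smallest pair first:
f(6) + b(10) → 16
e(14) + 16 → 30
d(20) + a(21) → 41
c(28) + g(29) → 57
30 + 41 → 71
57 + 71 → 128
f's leaf is at depth 4, giving a 4-bit codeword.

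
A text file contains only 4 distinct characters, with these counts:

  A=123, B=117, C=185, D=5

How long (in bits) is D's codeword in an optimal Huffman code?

3

Build the tree from the bottom:
merge D(5) and B(117): 122
merge 122 and A(123): 245
merge C(185) and 245: 430
D sits 3 levels below the root, so its codeword is 3 bits.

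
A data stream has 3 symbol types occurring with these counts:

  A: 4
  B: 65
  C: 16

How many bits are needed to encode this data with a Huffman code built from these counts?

Build the Huffman tree bottom-up:
combine A(4), C(16) → 20
combine 20, B(65) → 85
Total encoded bits = sum of merged weights = 20 + 85 = 105.

105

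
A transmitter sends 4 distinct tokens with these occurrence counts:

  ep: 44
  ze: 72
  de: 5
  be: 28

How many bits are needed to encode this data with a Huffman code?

259

Merge the two smallest weights repeatedly:
merge de(5) and be(28): 33
merge 33 and ep(44): 77
merge ze(72) and 77: 149
Total encoded bits = sum of merged weights = 33 + 77 + 149 = 259.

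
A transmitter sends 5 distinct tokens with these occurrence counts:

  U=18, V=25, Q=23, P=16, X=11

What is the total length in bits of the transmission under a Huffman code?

Build the Huffman tree bottom-up:
combine X(11), P(16) → 27
combine U(18), Q(23) → 41
combine V(25), 27 → 52
combine 41, 52 → 93
Total encoded bits = sum of merged weights = 27 + 41 + 52 + 93 = 213.

213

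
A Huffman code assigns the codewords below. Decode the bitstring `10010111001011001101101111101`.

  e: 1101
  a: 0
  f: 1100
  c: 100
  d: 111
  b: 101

cbfbcebdb

Read left to right; each codeword is recognised as soon as it completes (prefix code):
  100→c | 101→b | 1100→f | 101→b | 100→c | 1101→e | 101→b | 111→d | 101→b
Decoded message: cbfbcebdb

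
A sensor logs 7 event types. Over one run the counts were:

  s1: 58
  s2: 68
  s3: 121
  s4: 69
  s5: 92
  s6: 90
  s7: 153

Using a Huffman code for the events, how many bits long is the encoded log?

Build the Huffman tree bottom-up:
merge s1(58) and s2(68): 126
merge s4(69) and s6(90): 159
merge s5(92) and s3(121): 213
merge 126 and s7(153): 279
merge 159 and 213: 372
merge 279 and 372: 651
The encoded length is the sum of every internal node's weight: 126 + 159 + 213 + 279 + 372 + 651 = 1800 bits.

1800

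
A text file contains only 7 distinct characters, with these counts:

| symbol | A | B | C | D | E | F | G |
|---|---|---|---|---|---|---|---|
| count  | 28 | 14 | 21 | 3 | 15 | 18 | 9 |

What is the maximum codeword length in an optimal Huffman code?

4

Merge the two lowest-weight nodes at each step:
combine D(3), G(9) → 12
combine 12, B(14) → 26
combine E(15), F(18) → 33
combine C(21), 26 → 47
combine A(28), 33 → 61
combine 47, 61 → 108
The rarest symbols sit at the bottom; the longest codeword is 4 bits.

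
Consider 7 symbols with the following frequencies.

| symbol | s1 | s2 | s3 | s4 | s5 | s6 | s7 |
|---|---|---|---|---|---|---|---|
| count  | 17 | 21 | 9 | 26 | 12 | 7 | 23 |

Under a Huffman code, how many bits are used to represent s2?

Build the tree from the bottom:
s6(7) + s3(9) → 16
s5(12) + 16 → 28
s1(17) + s2(21) → 38
s7(23) + s4(26) → 49
28 + 38 → 66
49 + 66 → 115
s2's leaf is at depth 3, giving a 3-bit codeword.

3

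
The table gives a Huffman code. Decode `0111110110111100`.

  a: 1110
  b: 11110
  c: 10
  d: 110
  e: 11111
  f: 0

fefdbf

Read left to right; each codeword is recognised as soon as it completes (prefix code):
  0→f | 11111→e | 0→f | 110→d | 11110→b | 0→f
Decoded message: fefdbf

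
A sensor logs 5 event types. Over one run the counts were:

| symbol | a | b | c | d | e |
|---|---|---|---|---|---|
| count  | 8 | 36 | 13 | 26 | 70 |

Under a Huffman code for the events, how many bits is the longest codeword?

4

Merge the two lowest-weight nodes at each step:
combine a(8), c(13) → 21
combine 21, d(26) → 47
combine b(36), 47 → 83
combine e(70), 83 → 153
Maximum depth reached is 4.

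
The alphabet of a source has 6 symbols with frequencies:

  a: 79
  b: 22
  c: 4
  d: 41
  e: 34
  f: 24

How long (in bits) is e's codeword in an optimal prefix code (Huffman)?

Repeatedly merge the two smallest:
merge c(4) and b(22): 26
merge f(24) and 26: 50
merge e(34) and d(41): 75
merge 50 and 75: 125
merge a(79) and 125: 204
e sits 3 levels below the root, so its codeword is 3 bits.

3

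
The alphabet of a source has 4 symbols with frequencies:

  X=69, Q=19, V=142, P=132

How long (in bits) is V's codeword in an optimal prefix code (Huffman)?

1

Huffman merges, smallest pair first:
merge Q(19) and X(69): 88
merge 88 and P(132): 220
merge V(142) and 220: 362
V is a child of the root — depth 1, so its codeword is a single bit.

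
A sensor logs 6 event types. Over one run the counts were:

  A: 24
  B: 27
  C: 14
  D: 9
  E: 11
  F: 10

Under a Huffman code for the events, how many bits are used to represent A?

2

Repeatedly merge the two smallest:
combine D(9), F(10) → 19
combine E(11), C(14) → 25
combine 19, A(24) → 43
combine 25, B(27) → 52
combine 43, 52 → 95
A sits 2 levels below the root, so its codeword is 2 bits.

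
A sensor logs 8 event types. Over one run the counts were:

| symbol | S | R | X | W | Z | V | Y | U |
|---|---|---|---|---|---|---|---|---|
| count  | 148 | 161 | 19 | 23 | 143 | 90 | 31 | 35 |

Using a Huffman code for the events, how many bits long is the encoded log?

1714

Merge the two smallest weights repeatedly:
merge X(19) and W(23): 42
merge Y(31) and U(35): 66
merge 42 and 66: 108
merge V(90) and 108: 198
merge Z(143) and S(148): 291
merge R(161) and 198: 359
merge 291 and 359: 650
Total encoded bits = sum of merged weights = 42 + 66 + 108 + 198 + 291 + 359 + 650 = 1714.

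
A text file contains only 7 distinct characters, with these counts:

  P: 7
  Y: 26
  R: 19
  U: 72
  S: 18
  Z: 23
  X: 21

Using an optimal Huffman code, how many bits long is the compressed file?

479

Greedily combine the two least-frequent nodes:
combine P(7), S(18) → 25
combine R(19), X(21) → 40
combine Z(23), 25 → 48
combine Y(26), 40 → 66
combine 48, 66 → 114
combine U(72), 114 → 186
Each symbol's bit-cost is frequency × depth; summing gives 479 bits (equivalently 25 + 40 + 48 + 66 + 114 + 186).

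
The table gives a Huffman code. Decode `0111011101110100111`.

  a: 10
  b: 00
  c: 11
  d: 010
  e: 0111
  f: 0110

Read left to right; each codeword is recognised as soon as it completes (prefix code):
  0111→e | 0111→e | 0111→e | 010→d | 0111→e
Decoded message: eeede

eeede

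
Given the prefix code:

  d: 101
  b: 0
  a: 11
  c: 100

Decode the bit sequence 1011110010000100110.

Read left to right; each codeword is recognised as soon as it completes (prefix code):
  101→d | 11→a | 100→c | 100→c | 0→b | 0→b | 100→c | 11→a | 0→b
Decoded message: daccbbcab

daccbbcab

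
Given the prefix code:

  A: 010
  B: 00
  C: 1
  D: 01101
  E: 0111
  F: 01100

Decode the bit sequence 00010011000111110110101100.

BAFECCDF

Read left to right; each codeword is recognised as soon as it completes (prefix code):
  00→B | 010→A | 01100→F | 0111→E | 1→C | 1→C | 01101→D | 01100→F
Decoded message: BAFECCDF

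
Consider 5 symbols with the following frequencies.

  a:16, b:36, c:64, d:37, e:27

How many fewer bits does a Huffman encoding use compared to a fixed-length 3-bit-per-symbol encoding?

Fixed-length: 3 bits × 180 symbols = 540 bits.
Huffman merges:
combine a(16), e(27) → 43
combine b(36), d(37) → 73
combine 43, c(64) → 107
combine 73, 107 → 180
Huffman total = 43 + 73 + 107 + 180 = 403 bits.
Saving = 540 − 403 = 137 bits.

137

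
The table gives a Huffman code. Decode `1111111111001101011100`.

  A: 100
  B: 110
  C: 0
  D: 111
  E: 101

DDDABEBC

Read left to right; each codeword is recognised as soon as it completes (prefix code):
  111→D | 111→D | 111→D | 100→A | 110→B | 101→E | 110→B | 0→C
Decoded message: DDDABEBC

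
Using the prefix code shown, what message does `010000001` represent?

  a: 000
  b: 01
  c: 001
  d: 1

baad

Read left to right; each codeword is recognised as soon as it completes (prefix code):
  01→b | 000→a | 000→a | 1→d
Decoded message: baad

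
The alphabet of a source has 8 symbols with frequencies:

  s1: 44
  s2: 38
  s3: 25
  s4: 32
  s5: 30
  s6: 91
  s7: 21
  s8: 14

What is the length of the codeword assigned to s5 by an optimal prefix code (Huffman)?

3

Huffman merges, smallest pair first:
s8(14) + s7(21) → 35
s3(25) + s5(30) → 55
s4(32) + 35 → 67
s2(38) + s1(44) → 82
55 + 67 → 122
82 + s6(91) → 173
122 + 173 → 295
s5 sits 3 levels below the root, so its codeword is 3 bits.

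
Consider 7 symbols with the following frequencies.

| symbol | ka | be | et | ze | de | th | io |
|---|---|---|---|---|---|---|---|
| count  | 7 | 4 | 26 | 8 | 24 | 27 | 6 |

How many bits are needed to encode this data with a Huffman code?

254

Greedily combine the two least-frequent nodes:
combine be(4), io(6) → 10
combine ka(7), ze(8) → 15
combine 10, 15 → 25
combine de(24), 25 → 49
combine et(26), th(27) → 53
combine 49, 53 → 102
The encoded length is the sum of every internal node's weight: 10 + 15 + 25 + 49 + 53 + 102 = 254 bits.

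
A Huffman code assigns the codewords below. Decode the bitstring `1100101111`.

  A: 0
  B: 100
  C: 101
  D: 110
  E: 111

Read left to right; each codeword is recognised as soon as it completes (prefix code):
  110→D | 0→A | 101→C | 111→E
Decoded message: DACE

DACE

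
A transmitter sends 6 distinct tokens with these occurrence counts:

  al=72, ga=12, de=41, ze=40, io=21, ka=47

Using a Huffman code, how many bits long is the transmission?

Build the Huffman tree bottom-up:
merge ga(12) and io(21): 33
merge 33 and ze(40): 73
merge de(41) and ka(47): 88
merge al(72) and 73: 145
merge 88 and 145: 233
The encoded length is the sum of every internal node's weight: 33 + 73 + 88 + 145 + 233 = 572 bits.

572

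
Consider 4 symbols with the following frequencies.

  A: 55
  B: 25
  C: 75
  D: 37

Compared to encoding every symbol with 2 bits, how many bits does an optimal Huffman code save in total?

Fixed-length: 2 bits × 192 symbols = 384 bits.
Huffman merges:
B(25) + D(37) → 62
A(55) + 62 → 117
C(75) + 117 → 192
Huffman total = 62 + 117 + 192 = 371 bits.
Saving = 384 − 371 = 13 bits.

13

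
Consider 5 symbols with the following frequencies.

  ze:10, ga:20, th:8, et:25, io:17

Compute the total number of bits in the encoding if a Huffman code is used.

178

Greedily combine the two least-frequent nodes:
merge th(8) and ze(10): 18
merge io(17) and 18: 35
merge ga(20) and et(25): 45
merge 35 and 45: 80
Each symbol's bit-cost is frequency × depth; summing gives 178 bits (equivalently 18 + 35 + 45 + 80).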